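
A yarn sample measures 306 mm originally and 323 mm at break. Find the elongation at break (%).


Formula: Elongation (%) = ((L_break - L0) / L0) * 100
Step 1: Extension = 323 - 306 = 17 mm
Step 2: Elongation = (17 / 306) * 100
Step 3: Elongation = 0.055556 * 100 = 5.5556% ≈ 5.6%

5.6%


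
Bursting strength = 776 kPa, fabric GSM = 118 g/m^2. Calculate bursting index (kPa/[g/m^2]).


Formula: Bursting Index = Bursting Strength / Fabric GSM
BI = 776 kPa / 118 g/m^2
BI = 6.576 kPa/(g/m^2)

6.576 kPa/(g/m^2)


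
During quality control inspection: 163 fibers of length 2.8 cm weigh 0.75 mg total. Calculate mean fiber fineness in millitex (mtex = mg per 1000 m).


Formula: fineness (mtex) = mass (mg) / total length (km) = (mass_mg / total_length_m) * 1000
Step 1: Convert fiber length: 2.8 cm = 0.028 m
Step 2: Total fiber length = 163 * 0.028 = 4.564 m
Step 3: Linear density = 0.75 mg / 4.564 m = 0.1643 mg/m
Step 4: fineness = 0.1643 * 1000 = 164.3 mtex

164.3 mtex


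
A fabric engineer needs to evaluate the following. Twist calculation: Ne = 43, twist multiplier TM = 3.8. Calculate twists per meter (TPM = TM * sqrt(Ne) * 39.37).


Formula: TPM = TM * sqrt(Ne) * 39.37
Step 1: sqrt(Ne) = sqrt(43) = 6.5574
Step 2: TM * sqrt(Ne) = 3.8 * 6.5574 = 24.9181
Step 3: TPM = 24.9181 * 39.37 = 981 twists/m

981 twists/m


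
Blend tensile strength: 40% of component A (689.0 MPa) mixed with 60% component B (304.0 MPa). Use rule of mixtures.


Formula: Blend property = (fraction_A * property_A) + (fraction_B * property_B)
Step 1: Contribution A = 40/100 * 689.0 MPa = 275.6 MPa
Step 2: Contribution B = 60/100 * 304.0 MPa = 182.4 MPa
Step 3: Blend tensile strength = 275.6 + 182.4 = 458.0 MPa

458.0 MPa


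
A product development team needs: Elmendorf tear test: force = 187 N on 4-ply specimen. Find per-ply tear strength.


Formula: Per-ply strength = Total force / Number of plies
Per-ply = 187 N / 4
Per-ply = 46.75 N

46.75 N


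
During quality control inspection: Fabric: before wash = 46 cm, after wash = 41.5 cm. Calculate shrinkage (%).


Formula: Shrinkage% = ((L_before - L_after) / L_before) * 100
Step 1: Shrinkage = 46 - 41.5 = 4.5 cm
Step 2: Shrinkage% = (4.5 / 46) * 100
Step 3: Shrinkage% = 0.097826 * 100 = 9.7826% ≈ 9.8%

9.8%


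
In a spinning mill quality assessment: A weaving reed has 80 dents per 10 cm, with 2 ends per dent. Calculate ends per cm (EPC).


Formula: EPC = (dents per 10 cm * ends per dent) / 10
Step 1: Total ends per 10 cm = 80 * 2 = 160
Step 2: EPC = 160 / 10 = 16.0 ends/cm

16.0 ends/cm


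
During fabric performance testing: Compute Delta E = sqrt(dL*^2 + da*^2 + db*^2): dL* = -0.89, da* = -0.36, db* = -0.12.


Formula: Delta E = sqrt(dL*^2 + da*^2 + db*^2)
Step 1: dL*^2 = (-0.89)^2 = 0.7921
Step 2: da*^2 = (-0.36)^2 = 0.1296
Step 3: db*^2 = (-0.12)^2 = 0.0144
Step 4: Sum = 0.7921 + 0.1296 + 0.0144 = 0.9361
Step 5: Delta E = sqrt(0.9361) = 0.97

0.97 Delta E


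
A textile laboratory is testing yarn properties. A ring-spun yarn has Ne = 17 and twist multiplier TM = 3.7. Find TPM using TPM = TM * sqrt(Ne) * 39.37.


Formula: TPM = TM * sqrt(Ne) * 39.37
Step 1: sqrt(Ne) = sqrt(17) = 4.1231
Step 2: TM * sqrt(Ne) = 3.7 * 4.1231 = 15.2555
Step 3: TPM = 15.2555 * 39.37 = 601 twists/m

601 twists/m


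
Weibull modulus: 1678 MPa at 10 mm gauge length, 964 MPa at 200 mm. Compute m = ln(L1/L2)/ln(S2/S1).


Formula: m = ln(L1/L2) / ln(S2/S1)
Step 1: ln(L1/L2) = ln(10/200) = -2.99573
Step 2: S2/S1 = 964/1678 = 0.57449
Step 3: ln(S2/S1) = ln(0.57449) = -0.55427
Step 4: m = -2.99573 / -0.55427 = 5.40

5.40 (Weibull m)


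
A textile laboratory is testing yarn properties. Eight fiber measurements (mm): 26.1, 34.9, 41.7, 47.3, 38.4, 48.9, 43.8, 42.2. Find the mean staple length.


Formula: Mean = sum of lengths / count
Sum = 26.1 + 34.9 + 41.7 + 47.3 + 38.4 + 48.9 + 43.8 + 42.2
Sum = 323.3 mm
Mean = 323.3 / 8 = 40.41 mm

40.41 mm


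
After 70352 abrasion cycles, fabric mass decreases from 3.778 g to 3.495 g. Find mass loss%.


Formula: Mass loss% = ((m_before - m_after) / m_before) * 100
Step 1: Mass loss = 3.778 - 3.495 = 0.283 g
Step 2: Ratio = 0.283 / 3.778 = 0.0749074
Step 3: Mass loss% = 0.0749074 * 100 = 7.49074% ≈ 7.49%

7.49%


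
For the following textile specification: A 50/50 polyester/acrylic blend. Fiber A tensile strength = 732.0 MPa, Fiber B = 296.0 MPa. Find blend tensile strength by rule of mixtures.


Formula: Blend property = (fraction_A * property_A) + (fraction_B * property_B)
Step 1: Contribution A = 50/100 * 732.0 MPa = 366.0 MPa
Step 2: Contribution B = 50/100 * 296.0 MPa = 148.0 MPa
Step 3: Blend tensile strength = 366.0 + 148.0 = 514.0 MPa

514.0 MPa


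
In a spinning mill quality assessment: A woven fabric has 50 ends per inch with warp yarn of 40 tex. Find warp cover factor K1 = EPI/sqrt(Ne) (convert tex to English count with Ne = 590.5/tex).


Formula: K1 = EPI / sqrt(Ne), with Ne = 590.5 / tex_warp
Step 1: Ne = 590.5 / 40 = 14.763
Step 2: sqrt(Ne) = sqrt(14.763) = 3.8423
Step 3: K1 = 50 / 3.8423 = 13.0

13.0


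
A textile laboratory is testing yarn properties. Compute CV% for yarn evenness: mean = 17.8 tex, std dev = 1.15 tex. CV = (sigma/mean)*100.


Formula: CV% = (standard deviation / mean) * 100
Step 1: Ratio = 1.15 / 17.8 = 0.064607
Step 2: CV% = 0.064607 * 100 = 6.4607% ≈ 6.5%

6.5%


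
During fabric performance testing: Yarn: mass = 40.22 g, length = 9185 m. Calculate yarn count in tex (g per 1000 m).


Formula: Tex = (mass_g / length_m) * 1000
Substituting: Tex = (40.22 / 9185) * 1000
Intermediate: 40.22 / 9185 = 0.00437888 g/m
Tex = 0.00437888 * 1000 = 4.38 tex

4.38 tex


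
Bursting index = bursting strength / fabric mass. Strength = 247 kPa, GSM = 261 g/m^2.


Formula: Bursting Index = Bursting Strength / Fabric GSM
BI = 247 kPa / 261 g/m^2
BI = 0.946 kPa/(g/m^2)

0.946 kPa/(g/m^2)


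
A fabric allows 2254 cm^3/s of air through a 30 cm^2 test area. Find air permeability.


Formula: Air Permeability = Airflow / Test Area
AP = 2254 cm^3/s / 30 cm^2
AP = 75.1 cm^3/s/cm^2

75.1 cm^3/s/cm^2


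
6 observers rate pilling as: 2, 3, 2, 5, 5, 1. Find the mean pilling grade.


Formula: Mean = sum / count
Sum = 2 + 3 + 2 + 5 + 5 + 1 = 18
Mean = 18 / 6 = 3.0

3.0


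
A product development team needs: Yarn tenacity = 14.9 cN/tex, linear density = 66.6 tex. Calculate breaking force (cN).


Formula: Breaking force = Tenacity * Linear density
F = 14.9 cN/tex * 66.6 tex
F = 992.34 cN

992.34 cN


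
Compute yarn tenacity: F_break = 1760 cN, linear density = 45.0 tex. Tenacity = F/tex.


Formula: Tenacity = Breaking force / Linear density
Tenacity = 1760 cN / 45.0 tex
Tenacity = 39.11 cN/tex

39.11 cN/tex


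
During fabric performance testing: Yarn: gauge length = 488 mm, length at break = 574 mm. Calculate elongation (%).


Formula: Elongation (%) = ((L_break - L0) / L0) * 100
Step 1: Extension = 574 - 488 = 86 mm
Step 2: Elongation = (86 / 488) * 100
Step 3: Elongation = 0.17623 * 100 = 17.623% ≈ 17.6%

17.6%


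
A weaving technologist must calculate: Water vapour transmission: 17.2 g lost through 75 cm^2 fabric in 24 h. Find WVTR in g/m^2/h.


Formula: WVTR = mass_loss / (area * time)
Step 1: Convert area: 75 cm^2 = 0.0075 m^2
Step 2: WVTR = 17.2 g / (0.0075 m^2 * 24 h)
Step 3: WVTR = 17.2 / 0.18 = 95.6 g/m^2/h

95.6 g/m^2/h


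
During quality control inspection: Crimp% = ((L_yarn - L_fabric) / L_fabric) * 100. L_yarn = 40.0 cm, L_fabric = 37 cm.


Formula: Crimp% = ((L_yarn - L_fabric) / L_fabric) * 100
Step 1: Extension = 40.0 - 37 = 3.0 cm
Step 2: Crimp% = (3.0 / 37) * 100
Step 3: Crimp% = 0.081081 * 100 = 8.1081% ≈ 8.1%

8.1%


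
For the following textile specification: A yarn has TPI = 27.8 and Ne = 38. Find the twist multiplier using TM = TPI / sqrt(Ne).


Formula: TM = TPI / sqrt(Ne)
Step 1: sqrt(Ne) = sqrt(38) = 6.1644
Step 2: TM = 27.8 / 6.1644 = 4.51

4.51 TM


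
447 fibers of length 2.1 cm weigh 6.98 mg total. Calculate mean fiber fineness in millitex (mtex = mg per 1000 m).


Formula: fineness (mtex) = mass (mg) / total length (km) = (mass_mg / total_length_m) * 1000
Step 1: Convert fiber length: 2.1 cm = 0.021 m
Step 2: Total fiber length = 447 * 0.021 = 9.387 m
Step 3: Linear density = 6.98 mg / 9.387 m = 0.7436 mg/m
Step 4: fineness = 0.7436 * 1000 = 743.6 mtex

743.6 mtex


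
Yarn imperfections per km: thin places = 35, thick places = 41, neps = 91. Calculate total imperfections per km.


Formula: Total = thin places + thick places + neps
Total = 35 + 41 + 91
Total = 167 imperfections/km

167 imperfections/km


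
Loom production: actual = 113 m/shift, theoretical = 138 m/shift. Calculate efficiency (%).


Formula: Efficiency% = (Actual output / Theoretical output) * 100
Efficiency% = (113 / 138) * 100
Efficiency% = 0.818841 * 100 = 81.8841% ≈ 81.9%

81.9%


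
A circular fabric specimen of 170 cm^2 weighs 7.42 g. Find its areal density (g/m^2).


Formula: GSM = mass_g / area_m2
Step 1: Convert area: 170 cm^2 = 170 / 10000 = 0.017 m^2
Step 2: GSM = 7.42 g / 0.017 m^2 = 436.5 g/m^2

436.5 g/m^2


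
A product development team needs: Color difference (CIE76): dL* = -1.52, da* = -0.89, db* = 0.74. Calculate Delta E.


Formula: Delta E = sqrt(dL*^2 + da*^2 + db*^2)
Step 1: dL*^2 = (-1.52)^2 = 2.3104
Step 2: da*^2 = (-0.89)^2 = 0.7921
Step 3: db*^2 = 0.74^2 = 0.5476
Step 4: Sum = 2.3104 + 0.7921 + 0.5476 = 3.6501
Step 5: Delta E = sqrt(3.6501) = 1.91

1.91 Delta E


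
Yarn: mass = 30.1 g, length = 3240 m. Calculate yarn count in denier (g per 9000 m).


Formula: den = (mass_g / length_m) * 9000
Substituting: den = (30.1 / 3240) * 9000
Intermediate: 30.1 / 3240 = 0.00929012 g/m
den = 0.00929012 * 9000 = 83.6 denier

83.6 denier


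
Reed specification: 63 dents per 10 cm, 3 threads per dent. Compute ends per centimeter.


Formula: EPC = (dents per 10 cm * ends per dent) / 10
Step 1: Total ends per 10 cm = 63 * 3 = 189
Step 2: EPC = 189 / 10 = 18.9 ends/cm

18.9 ends/cm


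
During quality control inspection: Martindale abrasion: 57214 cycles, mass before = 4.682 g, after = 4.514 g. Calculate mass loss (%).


Formula: Mass loss% = ((m_before - m_after) / m_before) * 100
Step 1: Mass loss = 4.682 - 4.514 = 0.168 g
Step 2: Ratio = 0.168 / 4.682 = 0.0358821
Step 3: Mass loss% = 0.0358821 * 100 = 3.58821% ≈ 3.59%

3.59%


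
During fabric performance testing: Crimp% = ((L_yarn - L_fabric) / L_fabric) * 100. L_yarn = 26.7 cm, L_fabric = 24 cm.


Formula: Crimp% = ((L_yarn - L_fabric) / L_fabric) * 100
Step 1: Extension = 26.7 - 24 = 2.7 cm
Step 2: Crimp% = (2.7 / 24) * 100
Step 3: Crimp% = 0.1125 * 100 = 11.25% ≈ 11.3%

11.3%


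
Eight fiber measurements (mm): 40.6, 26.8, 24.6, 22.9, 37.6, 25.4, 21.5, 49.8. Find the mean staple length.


Formula: Mean = sum of lengths / count
Sum = 40.6 + 26.8 + 24.6 + 22.9 + 37.6 + 25.4 + 21.5 + 49.8
Sum = 249.2 mm
Mean = 249.2 / 8 = 31.15 mm

31.15 mm


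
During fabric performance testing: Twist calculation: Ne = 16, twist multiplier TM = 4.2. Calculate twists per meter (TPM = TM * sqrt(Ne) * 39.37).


Formula: TPM = TM * sqrt(Ne) * 39.37
Step 1: sqrt(Ne) = sqrt(16) = 4
Step 2: TM * sqrt(Ne) = 4.2 * 4 = 16.8
Step 3: TPM = 16.8 * 39.37 = 661 twists/m

661 twists/m


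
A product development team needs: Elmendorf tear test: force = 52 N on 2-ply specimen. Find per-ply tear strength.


Formula: Per-ply strength = Total force / Number of plies
Per-ply = 52 N / 2
Per-ply = 26 N

26 N


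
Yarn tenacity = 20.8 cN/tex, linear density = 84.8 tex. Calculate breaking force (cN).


Formula: Breaking force = Tenacity * Linear density
F = 20.8 cN/tex * 84.8 tex
F = 1763.84 cN

1763.84 cN


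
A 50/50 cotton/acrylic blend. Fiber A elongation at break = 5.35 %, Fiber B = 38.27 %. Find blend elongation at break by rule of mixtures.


Formula: Blend property = (fraction_A * property_A) + (fraction_B * property_B)
Step 1: Contribution A = 50/100 * 5.35 % = 2.675 %
Step 2: Contribution B = 50/100 * 38.27 % = 19.135 %
Step 3: Blend elongation at break = 2.675 + 19.135 = 21.81 %

21.81 %


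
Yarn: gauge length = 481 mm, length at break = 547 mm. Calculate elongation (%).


Formula: Elongation (%) = ((L_break - L0) / L0) * 100
Step 1: Extension = 547 - 481 = 66 mm
Step 2: Elongation = (66 / 481) * 100
Step 3: Elongation = 0.137214 * 100 = 13.7214% ≈ 13.7%

13.7%


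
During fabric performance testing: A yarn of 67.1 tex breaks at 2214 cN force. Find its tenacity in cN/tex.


Formula: Tenacity = Breaking force / Linear density
Tenacity = 2214 cN / 67.1 tex
Tenacity = 33.00 cN/tex

33.00 cN/tex


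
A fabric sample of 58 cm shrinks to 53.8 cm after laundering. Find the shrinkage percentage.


Formula: Shrinkage% = ((L_before - L_after) / L_before) * 100
Step 1: Shrinkage = 58 - 53.8 = 4.2 cm
Step 2: Shrinkage% = (4.2 / 58) * 100
Step 3: Shrinkage% = 0.072414 * 100 = 7.2414% ≈ 7.2%

7.2%


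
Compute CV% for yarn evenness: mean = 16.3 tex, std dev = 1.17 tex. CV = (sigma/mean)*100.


Formula: CV% = (standard deviation / mean) * 100
Step 1: Ratio = 1.17 / 16.3 = 0.071779
Step 2: CV% = 0.071779 * 100 = 7.1779% ≈ 7.2%

7.2%


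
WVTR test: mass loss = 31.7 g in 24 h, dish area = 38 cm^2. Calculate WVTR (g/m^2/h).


Formula: WVTR = mass_loss / (area * time)
Step 1: Convert area: 38 cm^2 = 0.0038 m^2
Step 2: WVTR = 31.7 g / (0.0038 m^2 * 24 h)
Step 3: WVTR = 31.7 / 0.0912 = 347.6 g/m^2/h

347.6 g/m^2/h


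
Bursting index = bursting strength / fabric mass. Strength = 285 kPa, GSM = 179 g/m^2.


Formula: Bursting Index = Bursting Strength / Fabric GSM
BI = 285 kPa / 179 g/m^2
BI = 1.592 kPa/(g/m^2)

1.592 kPa/(g/m^2)


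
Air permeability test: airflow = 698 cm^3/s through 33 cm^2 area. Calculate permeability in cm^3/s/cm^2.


Formula: Air Permeability = Airflow / Test Area
AP = 698 cm^3/s / 33 cm^2
AP = 21.2 cm^3/s/cm^2

21.2 cm^3/s/cm^2


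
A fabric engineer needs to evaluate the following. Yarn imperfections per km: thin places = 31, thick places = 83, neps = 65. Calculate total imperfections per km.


Formula: Total = thin places + thick places + neps
Total = 31 + 83 + 65
Total = 179 imperfections/km

179 imperfections/km


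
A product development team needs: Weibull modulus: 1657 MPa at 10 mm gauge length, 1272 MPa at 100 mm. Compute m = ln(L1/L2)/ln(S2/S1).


Formula: m = ln(L1/L2) / ln(S2/S1)
Step 1: ln(L1/L2) = ln(10/100) = -2.30259
Step 2: S2/S1 = 1272/1657 = 0.76765
Step 3: ln(S2/S1) = ln(0.76765) = -0.26442
Step 4: m = -2.30259 / -0.26442 = 8.71

8.71 (Weibull m)


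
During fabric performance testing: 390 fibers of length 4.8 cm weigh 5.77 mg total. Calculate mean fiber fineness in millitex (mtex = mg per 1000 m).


Formula: fineness (mtex) = mass (mg) / total length (km) = (mass_mg / total_length_m) * 1000
Step 1: Convert fiber length: 4.8 cm = 0.048 m
Step 2: Total fiber length = 390 * 0.048 = 18.72 m
Step 3: Linear density = 5.77 mg / 18.72 m = 0.3082 mg/m
Step 4: fineness = 0.3082 * 1000 = 308.2 mtex

308.2 mtex


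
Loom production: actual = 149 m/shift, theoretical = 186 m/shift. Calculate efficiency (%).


Formula: Efficiency% = (Actual output / Theoretical output) * 100
Efficiency% = (149 / 186) * 100
Efficiency% = 0.801075 * 100 = 80.1075% ≈ 80.1%

80.1%


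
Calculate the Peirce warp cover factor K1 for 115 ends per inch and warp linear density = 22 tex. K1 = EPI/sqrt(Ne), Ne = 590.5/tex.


Formula: K1 = EPI / sqrt(Ne), with Ne = 590.5 / tex_warp
Step 1: Ne = 590.5 / 22 = 26.841
Step 2: sqrt(Ne) = sqrt(26.841) = 5.1808
Step 3: K1 = 115 / 5.1808 = 22.2

22.2


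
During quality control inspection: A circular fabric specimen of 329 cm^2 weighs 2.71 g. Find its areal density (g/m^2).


Formula: GSM = mass_g / area_m2
Step 1: Convert area: 329 cm^2 = 329 / 10000 = 0.0329 m^2
Step 2: GSM = 2.71 g / 0.0329 m^2 = 82.4 g/m^2

82.4 g/m^2


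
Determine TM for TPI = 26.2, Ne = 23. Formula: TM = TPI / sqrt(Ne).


Formula: TM = TPI / sqrt(Ne)
Step 1: sqrt(Ne) = sqrt(23) = 4.7958
Step 2: TM = 26.2 / 4.7958 = 5.46

5.46 TM


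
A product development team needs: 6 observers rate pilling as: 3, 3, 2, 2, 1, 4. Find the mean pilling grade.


Formula: Mean = sum / count
Sum = 3 + 3 + 2 + 2 + 1 + 4 = 15
Mean = 15 / 6 = 2.5

2.5


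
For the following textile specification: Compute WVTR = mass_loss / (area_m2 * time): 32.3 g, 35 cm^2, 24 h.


Formula: WVTR = mass_loss / (area * time)
Step 1: Convert area: 35 cm^2 = 0.0035 m^2
Step 2: WVTR = 32.3 g / (0.0035 m^2 * 24 h)
Step 3: WVTR = 32.3 / 0.084 = 384.5 g/m^2/h

384.5 g/m^2/h


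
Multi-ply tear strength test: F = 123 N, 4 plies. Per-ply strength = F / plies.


Formula: Per-ply strength = Total force / Number of plies
Per-ply = 123 N / 4
Per-ply = 30.75 N

30.75 N


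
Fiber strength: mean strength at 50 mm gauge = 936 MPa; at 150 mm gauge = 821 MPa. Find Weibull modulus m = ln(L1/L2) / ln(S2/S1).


Formula: m = ln(L1/L2) / ln(S2/S1)
Step 1: ln(L1/L2) = ln(50/150) = -1.09861
Step 2: S2/S1 = 821/936 = 0.87714
Step 3: ln(S2/S1) = ln(0.87714) = -0.13109
Step 4: m = -1.09861 / -0.13109 = 8.38

8.38 (Weibull m)


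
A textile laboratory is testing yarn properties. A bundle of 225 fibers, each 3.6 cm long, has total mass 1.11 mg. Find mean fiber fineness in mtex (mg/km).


Formula: fineness (mtex) = mass (mg) / total length (km) = (mass_mg / total_length_m) * 1000
Step 1: Convert fiber length: 3.6 cm = 0.036 m
Step 2: Total fiber length = 225 * 0.036 = 8.1 m
Step 3: Linear density = 1.11 mg / 8.1 m = 0.1370 mg/m
Step 4: fineness = 0.1370 * 1000 = 137.0 mtex

137.0 mtex


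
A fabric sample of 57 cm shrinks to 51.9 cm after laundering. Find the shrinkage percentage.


Formula: Shrinkage% = ((L_before - L_after) / L_before) * 100
Step 1: Shrinkage = 57 - 51.9 = 5.1 cm
Step 2: Shrinkage% = (5.1 / 57) * 100
Step 3: Shrinkage% = 0.089474 * 100 = 8.9474% ≈ 8.9%

8.9%


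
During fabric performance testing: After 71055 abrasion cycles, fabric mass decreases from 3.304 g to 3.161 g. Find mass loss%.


Formula: Mass loss% = ((m_before - m_after) / m_before) * 100
Step 1: Mass loss = 3.304 - 3.161 = 0.143 g
Step 2: Ratio = 0.143 / 3.304 = 0.0432809
Step 3: Mass loss% = 0.0432809 * 100 = 4.32809% ≈ 4.33%

4.33%


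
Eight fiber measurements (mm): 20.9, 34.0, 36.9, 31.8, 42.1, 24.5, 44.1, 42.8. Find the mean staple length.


Formula: Mean = sum of lengths / count
Sum = 20.9 + 34.0 + 36.9 + 31.8 + 42.1 + 24.5 + 44.1 + 42.8
Sum = 277.1 mm
Mean = 277.1 / 8 = 34.64 mm

34.64 mm


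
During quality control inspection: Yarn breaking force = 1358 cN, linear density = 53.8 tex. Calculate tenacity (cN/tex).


Formula: Tenacity = Breaking force / Linear density
Tenacity = 1358 cN / 53.8 tex
Tenacity = 25.24 cN/tex

25.24 cN/tex


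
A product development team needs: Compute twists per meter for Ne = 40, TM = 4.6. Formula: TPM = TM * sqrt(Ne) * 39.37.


Formula: TPM = TM * sqrt(Ne) * 39.37
Step 1: sqrt(Ne) = sqrt(40) = 6.3246
Step 2: TM * sqrt(Ne) = 4.6 * 6.3246 = 29.0932
Step 3: TPM = 29.0932 * 39.37 = 1145 twists/m

1145 twists/m


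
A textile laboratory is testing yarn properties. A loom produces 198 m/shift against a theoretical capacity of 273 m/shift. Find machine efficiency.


Formula: Efficiency% = (Actual output / Theoretical output) * 100
Efficiency% = (198 / 273) * 100
Efficiency% = 0.725275 * 100 = 72.5275% ≈ 72.5%

72.5%


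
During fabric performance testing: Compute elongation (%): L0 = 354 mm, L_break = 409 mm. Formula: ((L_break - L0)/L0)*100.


Formula: Elongation (%) = ((L_break - L0) / L0) * 100
Step 1: Extension = 409 - 354 = 55 mm
Step 2: Elongation = (55 / 354) * 100
Step 3: Elongation = 0.155367 * 100 = 15.5367% ≈ 15.5%

15.5%


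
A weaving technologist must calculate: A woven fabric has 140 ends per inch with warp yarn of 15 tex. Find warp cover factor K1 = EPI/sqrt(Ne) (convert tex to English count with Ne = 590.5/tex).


Formula: K1 = EPI / sqrt(Ne), with Ne = 590.5 / tex_warp
Step 1: Ne = 590.5 / 15 = 39.367
Step 2: sqrt(Ne) = sqrt(39.367) = 6.2743
Step 3: K1 = 140 / 6.2743 = 22.3

22.3


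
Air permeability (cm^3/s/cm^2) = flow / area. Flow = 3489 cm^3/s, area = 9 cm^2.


Formula: Air Permeability = Airflow / Test Area
AP = 3489 cm^3/s / 9 cm^2
AP = 387.7 cm^3/s/cm^2

387.7 cm^3/s/cm^2


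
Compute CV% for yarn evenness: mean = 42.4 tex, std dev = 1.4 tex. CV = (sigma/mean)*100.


Formula: CV% = (standard deviation / mean) * 100
Step 1: Ratio = 1.4 / 42.4 = 0.033019
Step 2: CV% = 0.033019 * 100 = 3.3019% ≈ 3.3%

3.3%


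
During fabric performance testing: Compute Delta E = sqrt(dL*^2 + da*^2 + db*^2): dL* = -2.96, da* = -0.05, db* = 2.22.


Formula: Delta E = sqrt(dL*^2 + da*^2 + db*^2)
Step 1: dL*^2 = (-2.96)^2 = 8.7616
Step 2: da*^2 = (-0.05)^2 = 0.0025
Step 3: db*^2 = 2.22^2 = 4.9284
Step 4: Sum = 8.7616 + 0.0025 + 4.9284 = 13.6925
Step 5: Delta E = sqrt(13.6925) = 3.7

3.7 Delta E


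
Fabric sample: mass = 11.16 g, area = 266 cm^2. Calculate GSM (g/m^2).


Formula: GSM = mass_g / area_m2
Step 1: Convert area: 266 cm^2 = 266 / 10000 = 0.0266 m^2
Step 2: GSM = 11.16 g / 0.0266 m^2 = 419.5 g/m^2

419.5 g/m^2


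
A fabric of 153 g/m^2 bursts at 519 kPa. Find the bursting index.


Formula: Bursting Index = Bursting Strength / Fabric GSM
BI = 519 kPa / 153 g/m^2
BI = 3.392 kPa/(g/m^2)

3.392 kPa/(g/m^2)


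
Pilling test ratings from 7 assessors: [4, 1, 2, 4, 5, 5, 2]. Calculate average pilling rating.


Formula: Mean = sum / count
Sum = 4 + 1 + 2 + 4 + 5 + 5 + 2 = 23
Mean = 23 / 7 = 3.3

3.3


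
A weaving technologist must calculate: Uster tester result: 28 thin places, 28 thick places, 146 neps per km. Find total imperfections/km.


Formula: Total = thin places + thick places + neps
Total = 28 + 28 + 146
Total = 202 imperfections/km

202 imperfections/km


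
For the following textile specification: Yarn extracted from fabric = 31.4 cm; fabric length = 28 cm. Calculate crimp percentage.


Formula: Crimp% = ((L_yarn - L_fabric) / L_fabric) * 100
Step 1: Extension = 31.4 - 28 = 3.4 cm
Step 2: Crimp% = (3.4 / 28) * 100
Step 3: Crimp% = 0.121429 * 100 = 12.1429% ≈ 12.1%

12.1%


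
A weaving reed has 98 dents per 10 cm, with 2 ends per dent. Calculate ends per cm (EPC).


Formula: EPC = (dents per 10 cm * ends per dent) / 10
Step 1: Total ends per 10 cm = 98 * 2 = 196
Step 2: EPC = 196 / 10 = 19.6 ends/cm

19.6 ends/cm


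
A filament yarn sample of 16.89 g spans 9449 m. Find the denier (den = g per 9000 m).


Formula: den = (mass_g / length_m) * 9000
Substituting: den = (16.89 / 9449) * 9000
Intermediate: 16.89 / 9449 = 0.00178749 g/m
den = 0.00178749 * 9000 = 16.1 denier

16.1 denier


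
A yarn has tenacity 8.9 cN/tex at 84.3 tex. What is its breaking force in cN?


Formula: Breaking force = Tenacity * Linear density
F = 8.9 cN/tex * 84.3 tex
F = 750.27 cN

750.27 cN


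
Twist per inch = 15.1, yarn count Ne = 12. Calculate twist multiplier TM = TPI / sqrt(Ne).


Formula: TM = TPI / sqrt(Ne)
Step 1: sqrt(Ne) = sqrt(12) = 3.4641
Step 2: TM = 15.1 / 3.4641 = 4.36

4.36 TM


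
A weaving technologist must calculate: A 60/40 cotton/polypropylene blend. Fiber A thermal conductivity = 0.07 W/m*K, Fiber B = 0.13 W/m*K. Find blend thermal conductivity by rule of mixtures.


Formula: Blend property = (fraction_A * property_A) + (fraction_B * property_B)
Step 1: Contribution A = 60/100 * 0.07 W/m*K = 0.042 W/m*K
Step 2: Contribution B = 40/100 * 0.13 W/m*K = 0.052 W/m*K
Step 3: Blend thermal conductivity = 0.042 + 0.052 = 0.094 W/m*K

0.094 W/m*K


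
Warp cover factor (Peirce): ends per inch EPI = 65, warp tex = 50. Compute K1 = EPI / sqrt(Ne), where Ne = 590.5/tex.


Formula: K1 = EPI / sqrt(Ne), with Ne = 590.5 / tex_warp
Step 1: Ne = 590.5 / 50 = 11.81
Step 2: sqrt(Ne) = sqrt(11.81) = 3.4366
Step 3: K1 = 65 / 3.4366 = 18.9

18.9


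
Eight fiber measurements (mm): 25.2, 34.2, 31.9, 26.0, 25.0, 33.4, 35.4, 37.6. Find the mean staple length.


Formula: Mean = sum of lengths / count
Sum = 25.2 + 34.2 + 31.9 + 26.0 + 25.0 + 33.4 + 35.4 + 37.6
Sum = 248.7 mm
Mean = 248.7 / 8 = 31.09 mm

31.09 mm


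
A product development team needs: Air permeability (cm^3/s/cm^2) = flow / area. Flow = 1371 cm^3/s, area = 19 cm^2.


Formula: Air Permeability = Airflow / Test Area
AP = 1371 cm^3/s / 19 cm^2
AP = 72.2 cm^3/s/cm^2

72.2 cm^3/s/cm^2


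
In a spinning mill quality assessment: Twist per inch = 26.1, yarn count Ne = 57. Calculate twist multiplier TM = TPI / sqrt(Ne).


Formula: TM = TPI / sqrt(Ne)
Step 1: sqrt(Ne) = sqrt(57) = 7.5498
Step 2: TM = 26.1 / 7.5498 = 3.46

3.46 TM


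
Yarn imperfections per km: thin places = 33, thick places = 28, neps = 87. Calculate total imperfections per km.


Formula: Total = thin places + thick places + neps
Total = 33 + 28 + 87
Total = 148 imperfections/km

148 imperfections/km


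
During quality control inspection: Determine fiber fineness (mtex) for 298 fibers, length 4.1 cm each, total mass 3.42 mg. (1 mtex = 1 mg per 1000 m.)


Formula: fineness (mtex) = mass (mg) / total length (km) = (mass_mg / total_length_m) * 1000
Step 1: Convert fiber length: 4.1 cm = 0.041 m
Step 2: Total fiber length = 298 * 0.041 = 12.218 m
Step 3: Linear density = 3.42 mg / 12.218 m = 0.2799 mg/m
Step 4: fineness = 0.2799 * 1000 = 279.9 mtex

279.9 mtex


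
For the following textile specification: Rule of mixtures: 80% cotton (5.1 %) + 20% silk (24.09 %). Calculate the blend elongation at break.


Formula: Blend property = (fraction_A * property_A) + (fraction_B * property_B)
Step 1: Contribution A = 80/100 * 5.1 % = 4.08 %
Step 2: Contribution B = 20/100 * 24.09 % = 4.818 %
Step 3: Blend elongation at break = 4.08 + 4.818 = 8.898 %

8.898 %


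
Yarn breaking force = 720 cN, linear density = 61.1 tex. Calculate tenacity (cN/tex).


Formula: Tenacity = Breaking force / Linear density
Tenacity = 720 cN / 61.1 tex
Tenacity = 11.78 cN/tex

11.78 cN/tex


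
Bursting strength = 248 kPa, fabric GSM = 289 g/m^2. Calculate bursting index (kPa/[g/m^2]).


Formula: Bursting Index = Bursting Strength / Fabric GSM
BI = 248 kPa / 289 g/m^2
BI = 0.858 kPa/(g/m^2)

0.858 kPa/(g/m^2)


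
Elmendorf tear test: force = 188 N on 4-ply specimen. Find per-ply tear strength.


Formula: Per-ply strength = Total force / Number of plies
Per-ply = 188 N / 4
Per-ply = 47 N

47 N


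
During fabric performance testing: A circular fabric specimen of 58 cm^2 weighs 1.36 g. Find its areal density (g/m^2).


Formula: GSM = mass_g / area_m2
Step 1: Convert area: 58 cm^2 = 58 / 10000 = 0.0058 m^2
Step 2: GSM = 1.36 g / 0.0058 m^2 = 234.5 g/m^2

234.5 g/m^2


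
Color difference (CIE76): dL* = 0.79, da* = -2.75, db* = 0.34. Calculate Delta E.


Formula: Delta E = sqrt(dL*^2 + da*^2 + db*^2)
Step 1: dL*^2 = 0.79^2 = 0.6241
Step 2: da*^2 = (-2.75)^2 = 7.5625
Step 3: db*^2 = 0.34^2 = 0.1156
Step 4: Sum = 0.6241 + 7.5625 + 0.1156 = 8.3022
Step 5: Delta E = sqrt(8.3022) = 2.88

2.88 Delta E


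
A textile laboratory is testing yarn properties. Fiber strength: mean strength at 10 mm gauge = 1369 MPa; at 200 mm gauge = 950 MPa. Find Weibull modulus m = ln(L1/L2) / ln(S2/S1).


Formula: m = ln(L1/L2) / ln(S2/S1)
Step 1: ln(L1/L2) = ln(10/200) = -2.99573
Step 2: S2/S1 = 950/1369 = 0.69394
Step 3: ln(S2/S1) = ln(0.69394) = -0.36537
Step 4: m = -2.99573 / -0.36537 = 8.20

8.20 (Weibull m)


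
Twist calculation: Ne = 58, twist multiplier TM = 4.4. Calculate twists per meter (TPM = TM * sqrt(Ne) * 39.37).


Formula: TPM = TM * sqrt(Ne) * 39.37
Step 1: sqrt(Ne) = sqrt(58) = 7.6158
Step 2: TM * sqrt(Ne) = 4.4 * 7.6158 = 33.5095
Step 3: TPM = 33.5095 * 39.37 = 1319 twists/m

1319 twists/m


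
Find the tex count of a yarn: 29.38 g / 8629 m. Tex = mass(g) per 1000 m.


Formula: Tex = (mass_g / length_m) * 1000
Substituting: Tex = (29.38 / 8629) * 1000
Intermediate: 29.38 / 8629 = 0.0034048 g/m
Tex = 0.0034048 * 1000 = 3.40 tex

3.40 tex


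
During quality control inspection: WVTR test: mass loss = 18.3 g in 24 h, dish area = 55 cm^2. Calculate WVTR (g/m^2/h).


Formula: WVTR = mass_loss / (area * time)
Step 1: Convert area: 55 cm^2 = 0.0055 m^2
Step 2: WVTR = 18.3 g / (0.0055 m^2 * 24 h)
Step 3: WVTR = 18.3 / 0.132 = 138.6 g/m^2/h

138.6 g/m^2/h


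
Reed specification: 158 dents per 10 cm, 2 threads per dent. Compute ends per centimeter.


Formula: EPC = (dents per 10 cm * ends per dent) / 10
Step 1: Total ends per 10 cm = 158 * 2 = 316
Step 2: EPC = 316 / 10 = 31.6 ends/cm

31.6 ends/cm


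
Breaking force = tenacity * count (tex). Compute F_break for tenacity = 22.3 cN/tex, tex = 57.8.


Formula: Breaking force = Tenacity * Linear density
F = 22.3 cN/tex * 57.8 tex
F = 1288.94 cN

1288.94 cN


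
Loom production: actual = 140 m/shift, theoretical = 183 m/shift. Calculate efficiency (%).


Formula: Efficiency% = (Actual output / Theoretical output) * 100
Efficiency% = (140 / 183) * 100
Efficiency% = 0.765027 * 100 = 76.5027% ≈ 76.5%

76.5%


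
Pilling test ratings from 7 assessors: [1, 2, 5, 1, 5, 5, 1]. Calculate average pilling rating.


Formula: Mean = sum / count
Sum = 1 + 2 + 5 + 1 + 5 + 5 + 1 = 20
Mean = 20 / 7 = 2.9

2.9


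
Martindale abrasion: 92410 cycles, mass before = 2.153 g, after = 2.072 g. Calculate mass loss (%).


Formula: Mass loss% = ((m_before - m_after) / m_before) * 100
Step 1: Mass loss = 2.153 - 2.072 = 0.081 g
Step 2: Ratio = 0.081 / 2.153 = 0.0376219
Step 3: Mass loss% = 0.0376219 * 100 = 3.76219% ≈ 3.76%

3.76%


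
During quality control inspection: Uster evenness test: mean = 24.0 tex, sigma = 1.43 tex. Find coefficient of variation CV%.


Formula: CV% = (standard deviation / mean) * 100
Step 1: Ratio = 1.43 / 24.0 = 0.059583
Step 2: CV% = 0.059583 * 100 = 5.9583% ≈ 6.0%

6.0%


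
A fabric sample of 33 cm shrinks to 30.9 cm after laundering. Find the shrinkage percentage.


Formula: Shrinkage% = ((L_before - L_after) / L_before) * 100
Step 1: Shrinkage = 33 - 30.9 = 2.1 cm
Step 2: Shrinkage% = (2.1 / 33) * 100
Step 3: Shrinkage% = 0.063636 * 100 = 6.3636% ≈ 6.4%

6.4%


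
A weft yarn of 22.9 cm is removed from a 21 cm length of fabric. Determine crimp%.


Formula: Crimp% = ((L_yarn - L_fabric) / L_fabric) * 100
Step 1: Extension = 22.9 - 21 = 1.9 cm
Step 2: Crimp% = (1.9 / 21) * 100
Step 3: Crimp% = 0.090476 * 100 = 9.0476% ≈ 9.0%

9.0%


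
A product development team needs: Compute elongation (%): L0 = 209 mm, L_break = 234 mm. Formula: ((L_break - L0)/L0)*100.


Formula: Elongation (%) = ((L_break - L0) / L0) * 100
Step 1: Extension = 234 - 209 = 25 mm
Step 2: Elongation = (25 / 209) * 100
Step 3: Elongation = 0.119617 * 100 = 11.9617% ≈ 12.0%

12.0%


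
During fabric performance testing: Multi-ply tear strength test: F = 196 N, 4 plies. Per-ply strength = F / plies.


Formula: Per-ply strength = Total force / Number of plies
Per-ply = 196 N / 4
Per-ply = 49 N

49 N


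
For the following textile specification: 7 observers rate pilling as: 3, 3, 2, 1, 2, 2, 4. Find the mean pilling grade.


Formula: Mean = sum / count
Sum = 3 + 3 + 2 + 1 + 2 + 2 + 4 = 17
Mean = 17 / 7 = 2.4

2.4


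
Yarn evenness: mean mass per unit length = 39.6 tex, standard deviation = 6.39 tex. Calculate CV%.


Formula: CV% = (standard deviation / mean) * 100
Step 1: Ratio = 6.39 / 39.6 = 0.161364
Step 2: CV% = 0.161364 * 100 = 16.1364% ≈ 16.1%

16.1%


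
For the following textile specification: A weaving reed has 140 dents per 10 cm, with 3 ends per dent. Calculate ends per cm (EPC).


Formula: EPC = (dents per 10 cm * ends per dent) / 10
Step 1: Total ends per 10 cm = 140 * 3 = 420
Step 2: EPC = 420 / 10 = 42.0 ends/cm

42.0 ends/cm


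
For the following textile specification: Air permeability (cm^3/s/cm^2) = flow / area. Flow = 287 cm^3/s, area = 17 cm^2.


Formula: Air Permeability = Airflow / Test Area
AP = 287 cm^3/s / 17 cm^2
AP = 16.9 cm^3/s/cm^2

16.9 cm^3/s/cm^2


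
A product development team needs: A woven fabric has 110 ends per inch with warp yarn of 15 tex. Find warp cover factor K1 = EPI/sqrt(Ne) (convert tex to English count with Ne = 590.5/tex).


Formula: K1 = EPI / sqrt(Ne), with Ne = 590.5 / tex_warp
Step 1: Ne = 590.5 / 15 = 39.367
Step 2: sqrt(Ne) = sqrt(39.367) = 6.2743
Step 3: K1 = 110 / 6.2743 = 17.5

17.5


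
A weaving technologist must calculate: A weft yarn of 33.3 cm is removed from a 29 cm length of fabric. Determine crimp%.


Formula: Crimp% = ((L_yarn - L_fabric) / L_fabric) * 100
Step 1: Extension = 33.3 - 29 = 4.3 cm
Step 2: Crimp% = (4.3 / 29) * 100
Step 3: Crimp% = 0.148276 * 100 = 14.8276% ≈ 14.8%

14.8%


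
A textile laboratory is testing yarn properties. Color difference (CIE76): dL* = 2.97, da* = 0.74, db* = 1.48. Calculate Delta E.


Formula: Delta E = sqrt(dL*^2 + da*^2 + db*^2)
Step 1: dL*^2 = 2.97^2 = 8.8209
Step 2: da*^2 = 0.74^2 = 0.5476
Step 3: db*^2 = 1.48^2 = 2.1904
Step 4: Sum = 8.8209 + 0.5476 + 2.1904 = 11.5589
Step 5: Delta E = sqrt(11.5589) = 3.4

3.4 Delta E


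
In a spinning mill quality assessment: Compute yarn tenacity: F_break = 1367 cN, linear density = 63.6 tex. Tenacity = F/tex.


Formula: Tenacity = Breaking force / Linear density
Tenacity = 1367 cN / 63.6 tex
Tenacity = 21.49 cN/tex

21.49 cN/tex


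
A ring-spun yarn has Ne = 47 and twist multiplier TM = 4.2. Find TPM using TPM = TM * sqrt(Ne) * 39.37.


Formula: TPM = TM * sqrt(Ne) * 39.37
Step 1: sqrt(Ne) = sqrt(47) = 6.8557
Step 2: TM * sqrt(Ne) = 4.2 * 6.8557 = 28.7939
Step 3: TPM = 28.7939 * 39.37 = 1134 twists/m

1134 twists/m


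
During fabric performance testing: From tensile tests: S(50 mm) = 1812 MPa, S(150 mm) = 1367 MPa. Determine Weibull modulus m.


Formula: m = ln(L1/L2) / ln(S2/S1)
Step 1: ln(L1/L2) = ln(50/150) = -1.09861
Step 2: S2/S1 = 1367/1812 = 0.75442
Step 3: ln(S2/S1) = ln(0.75442) = -0.28181
Step 4: m = -1.09861 / -0.28181 = 3.90

3.90 (Weibull m)


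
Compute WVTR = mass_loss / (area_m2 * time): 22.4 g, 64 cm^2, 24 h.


Formula: WVTR = mass_loss / (area * time)
Step 1: Convert area: 64 cm^2 = 0.0064 m^2
Step 2: WVTR = 22.4 g / (0.0064 m^2 * 24 h)
Step 3: WVTR = 22.4 / 0.1536 = 145.8 g/m^2/h

145.8 g/m^2/h


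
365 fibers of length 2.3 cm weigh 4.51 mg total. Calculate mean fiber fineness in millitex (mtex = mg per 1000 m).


Formula: fineness (mtex) = mass (mg) / total length (km) = (mass_mg / total_length_m) * 1000
Step 1: Convert fiber length: 2.3 cm = 0.023 m
Step 2: Total fiber length = 365 * 0.023 = 8.395 m
Step 3: Linear density = 4.51 mg / 8.395 m = 0.5372 mg/m
Step 4: fineness = 0.5372 * 1000 = 537.2 mtex

537.2 mtex


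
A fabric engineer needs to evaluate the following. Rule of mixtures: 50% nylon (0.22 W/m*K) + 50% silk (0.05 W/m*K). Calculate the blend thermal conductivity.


Formula: Blend property = (fraction_A * property_A) + (fraction_B * property_B)
Step 1: Contribution A = 50/100 * 0.22 W/m*K = 0.11 W/m*K
Step 2: Contribution B = 50/100 * 0.05 W/m*K = 0.025 W/m*K
Step 3: Blend thermal conductivity = 0.11 + 0.025 = 0.135 W/m*K

0.135 W/m*K


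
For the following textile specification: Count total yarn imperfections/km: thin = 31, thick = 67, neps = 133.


Formula: Total = thin places + thick places + neps
Total = 31 + 67 + 133
Total = 231 imperfections/km

231 imperfections/km


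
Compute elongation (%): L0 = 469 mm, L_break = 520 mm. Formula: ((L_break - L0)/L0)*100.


Formula: Elongation (%) = ((L_break - L0) / L0) * 100
Step 1: Extension = 520 - 469 = 51 mm
Step 2: Elongation = (51 / 469) * 100
Step 3: Elongation = 0.108742 * 100 = 10.8742% ≈ 10.9%

10.9%


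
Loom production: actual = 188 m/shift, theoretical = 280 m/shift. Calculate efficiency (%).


Formula: Efficiency% = (Actual output / Theoretical output) * 100
Efficiency% = (188 / 280) * 100
Efficiency% = 0.671429 * 100 = 67.1429% ≈ 67.1%

67.1%


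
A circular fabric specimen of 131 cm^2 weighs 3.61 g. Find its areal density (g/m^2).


Formula: GSM = mass_g / area_m2
Step 1: Convert area: 131 cm^2 = 131 / 10000 = 0.0131 m^2
Step 2: GSM = 3.61 g / 0.0131 m^2 = 275.6 g/m^2

275.6 g/m^2


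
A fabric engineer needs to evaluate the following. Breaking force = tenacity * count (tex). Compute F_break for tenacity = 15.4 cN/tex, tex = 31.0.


Formula: Breaking force = Tenacity * Linear density
F = 15.4 cN/tex * 31.0 tex
F = 477.40 cN

477.40 cN


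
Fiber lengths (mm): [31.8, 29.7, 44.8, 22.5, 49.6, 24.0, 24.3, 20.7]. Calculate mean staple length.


Formula: Mean = sum of lengths / count
Sum = 31.8 + 29.7 + 44.8 + 22.5 + 49.6 + 24.0 + 24.3 + 20.7
Sum = 247.4 mm
Mean = 247.4 / 8 = 30.93 mm

30.93 mm


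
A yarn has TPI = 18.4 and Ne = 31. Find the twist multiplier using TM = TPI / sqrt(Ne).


Formula: TM = TPI / sqrt(Ne)
Step 1: sqrt(Ne) = sqrt(31) = 5.5678
Step 2: TM = 18.4 / 5.5678 = 3.30

3.30 TM


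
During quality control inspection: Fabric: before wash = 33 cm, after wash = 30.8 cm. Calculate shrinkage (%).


Formula: Shrinkage% = ((L_before - L_after) / L_before) * 100
Step 1: Shrinkage = 33 - 30.8 = 2.2 cm
Step 2: Shrinkage% = (2.2 / 33) * 100
Step 3: Shrinkage% = 0.066667 * 100 = 6.6667% ≈ 6.7%

6.7%


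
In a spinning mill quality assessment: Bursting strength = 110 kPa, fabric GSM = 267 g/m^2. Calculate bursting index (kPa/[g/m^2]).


Formula: Bursting Index = Bursting Strength / Fabric GSM
BI = 110 kPa / 267 g/m^2
BI = 0.412 kPa/(g/m^2)

0.412 kPa/(g/m^2)


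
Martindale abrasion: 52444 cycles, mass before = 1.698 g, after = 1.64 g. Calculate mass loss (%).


Formula: Mass loss% = ((m_before - m_after) / m_before) * 100
Step 1: Mass loss = 1.698 - 1.64 = 0.058 g
Step 2: Ratio = 0.058 / 1.698 = 0.0341578
Step 3: Mass loss% = 0.0341578 * 100 = 3.41578% ≈ 3.42%

3.42%


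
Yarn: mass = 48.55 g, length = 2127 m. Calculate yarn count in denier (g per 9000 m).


Formula: den = (mass_g / length_m) * 9000
Substituting: den = (48.55 / 2127) * 9000
Intermediate: 48.55 / 2127 = 0.02282558 g/m
den = 0.02282558 * 9000 = 205.4 denier

205.4 denier


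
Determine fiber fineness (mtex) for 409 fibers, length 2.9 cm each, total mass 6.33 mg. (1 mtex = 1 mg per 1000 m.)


Formula: fineness (mtex) = mass (mg) / total length (km) = (mass_mg / total_length_m) * 1000
Step 1: Convert fiber length: 2.9 cm = 0.029 m
Step 2: Total fiber length = 409 * 0.029 = 11.861 m
Step 3: Linear density = 6.33 mg / 11.861 m = 0.5337 mg/m
Step 4: fineness = 0.5337 * 1000 = 533.7 mtex

533.7 mtex


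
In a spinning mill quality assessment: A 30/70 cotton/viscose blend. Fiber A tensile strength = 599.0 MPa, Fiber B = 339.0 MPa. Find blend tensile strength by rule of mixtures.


Formula: Blend property = (fraction_A * property_A) + (fraction_B * property_B)
Step 1: Contribution A = 30/100 * 599.0 MPa = 179.7 MPa
Step 2: Contribution B = 70/100 * 339.0 MPa = 237.3 MPa
Step 3: Blend tensile strength = 179.7 + 237.3 = 417.0 MPa

417.0 MPa


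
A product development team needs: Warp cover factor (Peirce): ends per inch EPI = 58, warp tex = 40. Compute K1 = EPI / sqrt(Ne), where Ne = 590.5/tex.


Formula: K1 = EPI / sqrt(Ne), with Ne = 590.5 / tex_warp
Step 1: Ne = 590.5 / 40 = 14.763
Step 2: sqrt(Ne) = sqrt(14.763) = 3.8423
Step 3: K1 = 58 / 3.8423 = 15.1

15.1


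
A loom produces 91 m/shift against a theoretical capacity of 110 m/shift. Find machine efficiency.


Formula: Efficiency% = (Actual output / Theoretical output) * 100
Efficiency% = (91 / 110) * 100
Efficiency% = 0.827273 * 100 = 82.7273% ≈ 82.7%

82.7%


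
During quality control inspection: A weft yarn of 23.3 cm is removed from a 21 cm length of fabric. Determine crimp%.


Formula: Crimp% = ((L_yarn - L_fabric) / L_fabric) * 100
Step 1: Extension = 23.3 - 21 = 2.3 cm
Step 2: Crimp% = (2.3 / 21) * 100
Step 3: Crimp% = 0.109524 * 100 = 10.9524% ≈ 11.0%

11.0%
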